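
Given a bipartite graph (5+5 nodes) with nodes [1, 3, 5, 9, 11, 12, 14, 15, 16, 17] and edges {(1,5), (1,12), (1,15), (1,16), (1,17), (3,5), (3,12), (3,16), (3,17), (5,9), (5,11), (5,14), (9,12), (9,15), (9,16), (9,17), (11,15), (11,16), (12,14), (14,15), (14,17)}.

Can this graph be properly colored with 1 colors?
Edge (1,5) forces its endpoints to differ, so 1 color is not enough.

No, G is not 1-colorable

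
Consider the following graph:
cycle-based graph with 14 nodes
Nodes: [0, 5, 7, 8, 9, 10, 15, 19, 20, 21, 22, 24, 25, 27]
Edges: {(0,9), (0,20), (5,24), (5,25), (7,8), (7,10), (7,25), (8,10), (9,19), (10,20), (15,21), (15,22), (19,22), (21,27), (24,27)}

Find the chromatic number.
Clique number ω(G) = 3 (lower bound: χ ≥ ω).
The clique on [7, 8, 10] has size 3, forcing χ ≥ 3, and the coloring below uses 3 colors, so χ(G) = 3.
A valid 3-coloring: color 1: [7, 9, 20, 21, 22, 24]; color 2: [0, 5, 10, 15, 19, 27]; color 3: [8, 25].

χ(G) = 3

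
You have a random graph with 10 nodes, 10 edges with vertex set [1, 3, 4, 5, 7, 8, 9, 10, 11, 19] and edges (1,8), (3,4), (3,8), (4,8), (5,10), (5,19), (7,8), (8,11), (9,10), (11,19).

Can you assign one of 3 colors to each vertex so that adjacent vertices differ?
Yes, G is 3-colorable

A valid 3-coloring: color 1: [8, 10, 19]; color 2: [1, 3, 5, 7, 9, 11]; color 3: [4].
(χ(G) = 3 ≤ 3.)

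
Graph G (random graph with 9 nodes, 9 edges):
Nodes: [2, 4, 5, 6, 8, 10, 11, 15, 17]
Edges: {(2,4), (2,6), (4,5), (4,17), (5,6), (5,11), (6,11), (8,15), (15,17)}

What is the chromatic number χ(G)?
Clique number ω(G) = 3 (lower bound: χ ≥ ω).
The clique on [5, 6, 11] has size 3, forcing χ ≥ 3, and the coloring below uses 3 colors, so χ(G) = 3.
A valid 3-coloring: color 1: [2, 5, 8, 10, 17]; color 2: [4, 6, 15]; color 3: [11].

χ(G) = 3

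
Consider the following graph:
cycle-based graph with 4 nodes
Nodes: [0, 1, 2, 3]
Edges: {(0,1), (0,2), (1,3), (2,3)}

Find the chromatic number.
Clique number ω(G) = 2 (lower bound: χ ≥ ω).
The graph is bipartite (no odd cycle), so 2 colors suffice: χ(G) = 2.
A valid 2-coloring: color 1: [1, 2]; color 2: [0, 3].

χ(G) = 2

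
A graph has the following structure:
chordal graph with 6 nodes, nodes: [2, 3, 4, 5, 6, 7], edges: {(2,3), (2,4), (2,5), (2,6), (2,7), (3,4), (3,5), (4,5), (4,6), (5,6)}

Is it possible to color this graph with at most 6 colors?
Yes, G is 6-colorable

A valid 6-coloring: color 1: [2]; color 2: [5, 7]; color 3: [4]; color 4: [3, 6].
(χ(G) = 4 ≤ 6.)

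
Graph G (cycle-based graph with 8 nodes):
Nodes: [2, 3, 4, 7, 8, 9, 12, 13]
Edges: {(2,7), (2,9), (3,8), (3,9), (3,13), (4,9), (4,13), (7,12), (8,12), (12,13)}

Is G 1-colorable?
No, G is not 1-colorable

Edge (2,9) forces its endpoints to differ, so 1 color is not enough.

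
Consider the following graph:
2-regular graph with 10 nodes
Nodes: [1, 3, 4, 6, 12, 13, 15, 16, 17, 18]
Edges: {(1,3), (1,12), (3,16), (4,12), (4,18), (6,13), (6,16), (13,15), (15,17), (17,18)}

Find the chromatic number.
Clique number ω(G) = 2 (lower bound: χ ≥ ω).
The graph is bipartite (no odd cycle), so 2 colors suffice: χ(G) = 2.
A valid 2-coloring: color 1: [1, 4, 13, 16, 17]; color 2: [3, 6, 12, 15, 18].

χ(G) = 2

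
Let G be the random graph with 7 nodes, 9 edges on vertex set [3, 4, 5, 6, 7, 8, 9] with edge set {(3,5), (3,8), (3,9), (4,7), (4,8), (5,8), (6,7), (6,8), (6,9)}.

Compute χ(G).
Clique number ω(G) = 3 (lower bound: χ ≥ ω).
The clique on [3, 5, 8] has size 3, forcing χ ≥ 3, and the coloring below uses 3 colors, so χ(G) = 3.
A valid 3-coloring: color 1: [7, 8, 9]; color 2: [3, 4, 6]; color 3: [5].

χ(G) = 3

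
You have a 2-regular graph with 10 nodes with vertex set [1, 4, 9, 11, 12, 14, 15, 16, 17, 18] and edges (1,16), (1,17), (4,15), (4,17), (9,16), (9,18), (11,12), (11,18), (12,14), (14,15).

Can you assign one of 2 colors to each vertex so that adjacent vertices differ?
Yes, G is 2-colorable

A valid 2-coloring: color 1: [1, 4, 9, 11, 14]; color 2: [12, 15, 16, 17, 18].
(χ(G) = 2 ≤ 2.)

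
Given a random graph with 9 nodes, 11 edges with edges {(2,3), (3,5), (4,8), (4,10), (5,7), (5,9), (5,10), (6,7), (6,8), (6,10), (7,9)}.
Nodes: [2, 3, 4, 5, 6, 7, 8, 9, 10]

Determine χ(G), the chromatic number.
Clique number ω(G) = 3 (lower bound: χ ≥ ω).
The clique on [5, 7, 9] has size 3, forcing χ ≥ 3, and the coloring below uses 3 colors, so χ(G) = 3.
A valid 3-coloring: color 1: [2, 4, 5, 6]; color 2: [3, 7, 8, 10]; color 3: [9].

χ(G) = 3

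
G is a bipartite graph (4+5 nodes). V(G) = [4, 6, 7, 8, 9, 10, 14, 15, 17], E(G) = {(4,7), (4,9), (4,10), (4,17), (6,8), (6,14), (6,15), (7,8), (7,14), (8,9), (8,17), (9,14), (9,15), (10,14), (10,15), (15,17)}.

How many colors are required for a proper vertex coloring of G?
χ(G) = 2

Clique number ω(G) = 2 (lower bound: χ ≥ ω).
The graph is bipartite (no odd cycle), so 2 colors suffice: χ(G) = 2.
A valid 2-coloring: color 1: [4, 8, 14, 15]; color 2: [6, 7, 9, 10, 17].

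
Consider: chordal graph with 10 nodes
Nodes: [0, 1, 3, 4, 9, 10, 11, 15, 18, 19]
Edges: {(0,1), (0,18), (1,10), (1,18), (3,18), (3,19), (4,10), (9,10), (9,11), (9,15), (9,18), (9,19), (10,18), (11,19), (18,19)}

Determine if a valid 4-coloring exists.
A valid 4-coloring: color 1: [4, 11, 15, 18]; color 2: [1, 3, 9]; color 3: [0, 10, 19].
(χ(G) = 3 ≤ 4.)

Yes, G is 4-colorable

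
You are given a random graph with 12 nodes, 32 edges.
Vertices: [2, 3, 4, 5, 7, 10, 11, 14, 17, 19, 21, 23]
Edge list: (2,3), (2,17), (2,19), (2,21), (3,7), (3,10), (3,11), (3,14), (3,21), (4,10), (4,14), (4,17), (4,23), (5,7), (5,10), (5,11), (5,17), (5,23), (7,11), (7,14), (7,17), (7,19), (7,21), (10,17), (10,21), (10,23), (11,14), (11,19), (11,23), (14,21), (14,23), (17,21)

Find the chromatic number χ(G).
χ(G) = 4

Clique number ω(G) = 4 (lower bound: χ ≥ ω).
The clique on [3, 7, 11, 14] has size 4, forcing χ ≥ 4, and the coloring below uses 4 colors, so χ(G) = 4.
A valid 4-coloring: color 1: [2, 7, 10]; color 2: [4, 11, 21]; color 3: [5, 14, 19]; color 4: [3, 17, 23].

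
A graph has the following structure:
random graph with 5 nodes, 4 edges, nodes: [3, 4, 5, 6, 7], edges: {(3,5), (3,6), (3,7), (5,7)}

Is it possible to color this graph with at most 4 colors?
Yes, G is 4-colorable

A valid 4-coloring: color 1: [3, 4]; color 2: [6, 7]; color 3: [5].
(χ(G) = 3 ≤ 4.)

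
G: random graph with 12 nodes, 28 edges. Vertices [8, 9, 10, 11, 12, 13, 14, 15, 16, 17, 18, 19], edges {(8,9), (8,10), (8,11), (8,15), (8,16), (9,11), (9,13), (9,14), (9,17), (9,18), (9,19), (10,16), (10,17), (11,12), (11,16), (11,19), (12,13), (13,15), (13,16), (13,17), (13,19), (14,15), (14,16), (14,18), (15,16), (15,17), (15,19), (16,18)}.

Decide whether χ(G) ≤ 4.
Yes, G is 4-colorable

A valid 4-coloring: color 1: [9, 12, 16]; color 2: [8, 13, 14]; color 3: [10, 11, 15, 18]; color 4: [17, 19].
(χ(G) = 4 ≤ 4.)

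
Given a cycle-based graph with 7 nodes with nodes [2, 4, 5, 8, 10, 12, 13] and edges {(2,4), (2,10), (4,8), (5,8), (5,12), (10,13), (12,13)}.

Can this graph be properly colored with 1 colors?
Edge (2,10) forces its endpoints to differ, so 1 color is not enough.

No, G is not 1-colorable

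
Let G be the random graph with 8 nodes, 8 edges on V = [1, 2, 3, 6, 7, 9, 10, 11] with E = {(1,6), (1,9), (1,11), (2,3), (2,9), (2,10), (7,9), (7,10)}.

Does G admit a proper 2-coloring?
A valid 2-coloring: color 1: [1, 2, 7]; color 2: [3, 6, 9, 10, 11].
(χ(G) = 2 ≤ 2.)

Yes, G is 2-colorable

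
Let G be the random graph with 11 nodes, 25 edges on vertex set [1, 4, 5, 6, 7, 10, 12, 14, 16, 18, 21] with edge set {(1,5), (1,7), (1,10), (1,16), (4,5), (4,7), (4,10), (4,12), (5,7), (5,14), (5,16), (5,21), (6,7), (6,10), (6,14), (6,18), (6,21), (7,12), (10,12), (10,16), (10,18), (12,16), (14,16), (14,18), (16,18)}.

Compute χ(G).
Clique number ω(G) = 3 (lower bound: χ ≥ ω).
Odd cycle [1, 5, 14, 18, 10] needs 3 colors (χ ≥ 3).
Vertex 16 is adjacent to every vertex of [1, 5, 10, 14, 18], which already need 3 colors among themselves, so 16 needs a new color (χ ≥ 4).
The coloring below uses 4 colors, so χ(G) = 4.
A valid 4-coloring: color 1: [7, 10, 14, 21]; color 2: [4, 6, 16]; color 3: [5, 12, 18]; color 4: [1].

χ(G) = 4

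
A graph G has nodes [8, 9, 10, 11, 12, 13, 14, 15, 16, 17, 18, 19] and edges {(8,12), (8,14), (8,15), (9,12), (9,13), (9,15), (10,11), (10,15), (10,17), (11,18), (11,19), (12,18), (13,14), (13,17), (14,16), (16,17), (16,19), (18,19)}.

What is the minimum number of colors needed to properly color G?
χ(G) = 3

Clique number ω(G) = 3 (lower bound: χ ≥ ω).
The clique on [11, 18, 19] has size 3, forcing χ ≥ 3, and the coloring below uses 3 colors, so χ(G) = 3.
A valid 3-coloring: color 1: [12, 14, 15, 17, 19]; color 2: [8, 9, 11, 16]; color 3: [10, 13, 18].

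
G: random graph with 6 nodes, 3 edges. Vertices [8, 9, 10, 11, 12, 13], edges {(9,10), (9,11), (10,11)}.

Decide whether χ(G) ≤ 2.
The clique on vertices [9, 10, 11] has size 3 > 2, so it alone needs 3 colors.

No, G is not 2-colorable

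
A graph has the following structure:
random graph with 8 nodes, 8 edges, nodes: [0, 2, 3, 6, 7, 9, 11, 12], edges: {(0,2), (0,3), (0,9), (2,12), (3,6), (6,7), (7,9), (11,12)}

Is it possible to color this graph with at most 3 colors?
A valid 3-coloring: color 1: [0, 7, 12]; color 2: [2, 6, 9, 11]; color 3: [3].
(χ(G) = 3 ≤ 3.)

Yes, G is 3-colorable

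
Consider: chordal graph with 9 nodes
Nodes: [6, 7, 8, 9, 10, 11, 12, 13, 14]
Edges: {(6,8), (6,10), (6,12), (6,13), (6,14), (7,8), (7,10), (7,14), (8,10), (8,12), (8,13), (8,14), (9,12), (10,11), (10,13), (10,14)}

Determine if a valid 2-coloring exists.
The clique on vertices [6, 8, 10, 13] has size 4 > 2, so it alone needs 4 colors.

No, G is not 2-colorable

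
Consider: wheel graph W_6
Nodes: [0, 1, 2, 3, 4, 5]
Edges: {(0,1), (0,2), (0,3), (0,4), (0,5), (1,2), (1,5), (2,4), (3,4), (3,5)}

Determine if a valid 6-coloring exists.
Yes, G is 6-colorable

A valid 6-coloring: color 1: [0]; color 2: [1, 3]; color 3: [4, 5]; color 4: [2].
(χ(G) = 4 ≤ 6.)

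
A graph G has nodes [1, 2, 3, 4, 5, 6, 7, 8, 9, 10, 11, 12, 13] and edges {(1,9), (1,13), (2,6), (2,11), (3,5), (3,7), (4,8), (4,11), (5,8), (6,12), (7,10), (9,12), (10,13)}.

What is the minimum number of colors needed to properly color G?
Clique number ω(G) = 2 (lower bound: χ ≥ ω).
Odd cycle [7, 10, 13, 1, 9, 12, 6, 2, 11, 4, 8, 5, 3] needs 3 colors (χ ≥ 3).
The coloring below uses 3 colors, so χ(G) = 3.
A valid 3-coloring: color 1: [5, 6, 7, 9, 11, 13]; color 2: [1, 2, 3, 4, 10, 12]; color 3: [8].

χ(G) = 3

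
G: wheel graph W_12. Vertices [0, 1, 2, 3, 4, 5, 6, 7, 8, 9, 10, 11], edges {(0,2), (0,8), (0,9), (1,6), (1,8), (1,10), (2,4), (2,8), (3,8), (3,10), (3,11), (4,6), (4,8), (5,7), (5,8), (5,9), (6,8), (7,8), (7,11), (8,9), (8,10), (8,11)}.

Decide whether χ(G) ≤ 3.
Odd cycle [1, 10, 3, 11, 7, 5, 9, 0, 2, 4, 6] needs 3 colors (χ ≥ 3).
Vertex 8 is adjacent to every vertex of [0, 1, 2, 3, 4, 5, 6, 7, 9, 10, 11], which already need 3 colors among themselves, so 8 needs a new color (χ ≥ 4).
Hence χ(G) ≥ 4 > 3, so no proper 3-coloring exists.

No, G is not 3-colorable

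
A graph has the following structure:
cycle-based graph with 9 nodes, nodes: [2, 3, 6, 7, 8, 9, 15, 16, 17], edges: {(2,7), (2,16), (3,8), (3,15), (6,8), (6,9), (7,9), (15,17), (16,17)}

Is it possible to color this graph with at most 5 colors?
A valid 5-coloring: color 1: [6, 7, 15, 16]; color 2: [2, 3, 9, 17]; color 3: [8].
(χ(G) = 3 ≤ 5.)

Yes, G is 5-colorable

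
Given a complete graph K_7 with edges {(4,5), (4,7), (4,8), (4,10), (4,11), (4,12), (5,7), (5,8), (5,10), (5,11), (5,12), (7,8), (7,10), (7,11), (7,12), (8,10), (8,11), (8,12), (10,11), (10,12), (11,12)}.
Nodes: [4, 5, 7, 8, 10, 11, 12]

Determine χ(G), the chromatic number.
χ(G) = 7

Clique number ω(G) = 7 (lower bound: χ ≥ ω).
The clique on [4, 5, 7, 8, 10, 11, 12] has size 7, forcing χ ≥ 7, and the coloring below uses 7 colors, so χ(G) = 7.
A valid 7-coloring: color 1: [8]; color 2: [4]; color 3: [11]; color 4: [10]; color 5: [5]; color 6: [7]; color 7: [12].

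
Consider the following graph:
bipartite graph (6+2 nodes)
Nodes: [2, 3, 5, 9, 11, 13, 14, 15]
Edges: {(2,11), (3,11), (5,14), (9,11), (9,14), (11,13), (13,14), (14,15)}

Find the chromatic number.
χ(G) = 2

Clique number ω(G) = 2 (lower bound: χ ≥ ω).
The graph is bipartite (no odd cycle), so 2 colors suffice: χ(G) = 2.
A valid 2-coloring: color 1: [11, 14]; color 2: [2, 3, 5, 9, 13, 15].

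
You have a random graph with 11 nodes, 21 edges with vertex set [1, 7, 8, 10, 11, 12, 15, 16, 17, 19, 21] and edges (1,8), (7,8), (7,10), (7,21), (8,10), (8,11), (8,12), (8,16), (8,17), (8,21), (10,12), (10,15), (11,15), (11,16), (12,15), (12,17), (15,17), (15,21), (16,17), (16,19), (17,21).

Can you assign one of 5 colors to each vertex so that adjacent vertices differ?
Yes, G is 5-colorable

A valid 5-coloring: color 1: [8, 15, 19]; color 2: [1, 10, 11, 17]; color 3: [12, 16, 21]; color 4: [7].
(χ(G) = 4 ≤ 5.)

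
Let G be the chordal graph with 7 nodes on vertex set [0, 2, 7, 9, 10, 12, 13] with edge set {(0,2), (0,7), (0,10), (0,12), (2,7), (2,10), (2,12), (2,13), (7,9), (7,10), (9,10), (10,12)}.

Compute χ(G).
χ(G) = 4

Clique number ω(G) = 4 (lower bound: χ ≥ ω).
The clique on [0, 2, 10, 12] has size 4, forcing χ ≥ 4, and the coloring below uses 4 colors, so χ(G) = 4.
A valid 4-coloring: color 1: [2, 9]; color 2: [10, 13]; color 3: [7, 12]; color 4: [0].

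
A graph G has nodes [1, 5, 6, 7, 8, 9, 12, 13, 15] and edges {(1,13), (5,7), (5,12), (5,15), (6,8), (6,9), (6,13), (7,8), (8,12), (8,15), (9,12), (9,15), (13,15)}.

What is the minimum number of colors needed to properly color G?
χ(G) = 2

Clique number ω(G) = 2 (lower bound: χ ≥ ω).
The graph is bipartite (no odd cycle), so 2 colors suffice: χ(G) = 2.
A valid 2-coloring: color 1: [1, 6, 7, 12, 15]; color 2: [5, 8, 9, 13].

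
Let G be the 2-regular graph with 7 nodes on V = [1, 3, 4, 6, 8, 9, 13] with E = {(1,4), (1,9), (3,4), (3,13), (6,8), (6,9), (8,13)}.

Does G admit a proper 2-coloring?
Odd cycle [1, 9, 6, 8, 13, 3, 4] needs 3 colors (χ ≥ 3).
Hence χ(G) ≥ 3 > 2, so no proper 2-coloring exists.

No, G is not 2-colorable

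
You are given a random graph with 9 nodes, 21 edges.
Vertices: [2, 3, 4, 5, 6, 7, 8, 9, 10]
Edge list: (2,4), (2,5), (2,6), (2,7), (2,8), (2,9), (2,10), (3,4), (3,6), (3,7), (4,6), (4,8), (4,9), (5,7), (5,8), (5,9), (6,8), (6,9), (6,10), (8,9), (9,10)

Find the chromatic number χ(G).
Clique number ω(G) = 5 (lower bound: χ ≥ ω).
The clique on [2, 4, 6, 8, 9] has size 5, forcing χ ≥ 5, and the coloring below uses 5 colors, so χ(G) = 5.
A valid 5-coloring: color 1: [2, 3]; color 2: [5, 6]; color 3: [7, 9]; color 4: [8, 10]; color 5: [4].

χ(G) = 5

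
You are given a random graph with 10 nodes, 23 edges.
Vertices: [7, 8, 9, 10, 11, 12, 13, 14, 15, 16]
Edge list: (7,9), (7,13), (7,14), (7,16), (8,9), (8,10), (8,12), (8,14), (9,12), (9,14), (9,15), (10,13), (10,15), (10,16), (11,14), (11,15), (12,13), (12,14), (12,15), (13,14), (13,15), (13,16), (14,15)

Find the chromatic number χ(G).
Clique number ω(G) = 4 (lower bound: χ ≥ ω).
The clique on [8, 9, 12, 14] has size 4, forcing χ ≥ 4, and the coloring below uses 4 colors, so χ(G) = 4.
A valid 4-coloring: color 1: [10, 14]; color 2: [9, 11, 13]; color 3: [7, 8, 15]; color 4: [12, 16].

χ(G) = 4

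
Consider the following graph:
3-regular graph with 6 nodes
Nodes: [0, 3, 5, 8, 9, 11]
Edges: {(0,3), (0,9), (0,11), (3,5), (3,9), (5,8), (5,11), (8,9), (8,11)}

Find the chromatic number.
Clique number ω(G) = 3 (lower bound: χ ≥ ω).
The clique on [0, 3, 9] has size 3, forcing χ ≥ 3, and the coloring below uses 3 colors, so χ(G) = 3.
A valid 3-coloring: color 1: [9, 11]; color 2: [3, 8]; color 3: [0, 5].

χ(G) = 3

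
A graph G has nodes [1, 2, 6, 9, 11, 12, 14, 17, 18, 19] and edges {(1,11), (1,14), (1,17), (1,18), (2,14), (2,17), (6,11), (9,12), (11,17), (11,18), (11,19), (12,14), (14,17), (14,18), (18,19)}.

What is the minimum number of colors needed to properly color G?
Clique number ω(G) = 3 (lower bound: χ ≥ ω).
The clique on [2, 14, 17] has size 3, forcing χ ≥ 3, and the coloring below uses 3 colors, so χ(G) = 3.
A valid 3-coloring: color 1: [9, 11, 14]; color 2: [6, 12, 17, 18]; color 3: [1, 2, 19].

χ(G) = 3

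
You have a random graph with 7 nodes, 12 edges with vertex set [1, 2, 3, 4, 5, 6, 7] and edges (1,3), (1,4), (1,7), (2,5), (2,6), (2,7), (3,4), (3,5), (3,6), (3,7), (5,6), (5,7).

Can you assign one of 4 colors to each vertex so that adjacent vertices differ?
Yes, G is 4-colorable

A valid 4-coloring: color 1: [2, 3]; color 2: [1, 5]; color 3: [4, 6, 7].
(χ(G) = 3 ≤ 4.)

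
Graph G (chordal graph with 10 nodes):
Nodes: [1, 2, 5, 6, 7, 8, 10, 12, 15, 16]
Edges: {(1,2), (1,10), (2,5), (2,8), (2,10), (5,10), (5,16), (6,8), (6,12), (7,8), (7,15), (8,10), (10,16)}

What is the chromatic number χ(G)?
Clique number ω(G) = 3 (lower bound: χ ≥ ω).
The clique on [5, 10, 16] has size 3, forcing χ ≥ 3, and the coloring below uses 3 colors, so χ(G) = 3.
A valid 3-coloring: color 1: [6, 7, 10]; color 2: [1, 5, 8, 12, 15]; color 3: [2, 16].

χ(G) = 3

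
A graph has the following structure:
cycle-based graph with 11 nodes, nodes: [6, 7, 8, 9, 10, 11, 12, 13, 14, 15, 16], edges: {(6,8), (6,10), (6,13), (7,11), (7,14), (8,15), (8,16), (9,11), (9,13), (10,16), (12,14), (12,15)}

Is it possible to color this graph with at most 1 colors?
No, G is not 1-colorable

Edge (6,8) forces its endpoints to differ, so 1 color is not enough.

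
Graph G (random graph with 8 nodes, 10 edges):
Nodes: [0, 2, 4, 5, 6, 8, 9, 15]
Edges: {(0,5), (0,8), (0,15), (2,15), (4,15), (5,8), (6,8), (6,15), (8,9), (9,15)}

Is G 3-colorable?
A valid 3-coloring: color 1: [8, 15]; color 2: [0, 2, 4, 6, 9]; color 3: [5].
(χ(G) = 3 ≤ 3.)

Yes, G is 3-colorable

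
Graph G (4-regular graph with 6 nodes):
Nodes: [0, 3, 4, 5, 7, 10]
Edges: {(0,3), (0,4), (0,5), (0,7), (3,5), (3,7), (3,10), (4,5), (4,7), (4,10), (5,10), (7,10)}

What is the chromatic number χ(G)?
χ(G) = 3

Clique number ω(G) = 3 (lower bound: χ ≥ ω).
The clique on [0, 3, 5] has size 3, forcing χ ≥ 3, and the coloring below uses 3 colors, so χ(G) = 3.
A valid 3-coloring: color 1: [3, 4]; color 2: [0, 10]; color 3: [5, 7].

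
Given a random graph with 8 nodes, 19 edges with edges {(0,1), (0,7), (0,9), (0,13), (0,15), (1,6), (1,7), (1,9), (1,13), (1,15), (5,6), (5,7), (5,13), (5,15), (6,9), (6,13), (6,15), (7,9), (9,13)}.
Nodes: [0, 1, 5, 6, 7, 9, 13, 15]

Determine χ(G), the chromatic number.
χ(G) = 4

Clique number ω(G) = 4 (lower bound: χ ≥ ω).
The clique on [0, 1, 9, 13] has size 4, forcing χ ≥ 4, and the coloring below uses 4 colors, so χ(G) = 4.
A valid 4-coloring: color 1: [1, 5]; color 2: [9, 15]; color 3: [0, 6]; color 4: [7, 13].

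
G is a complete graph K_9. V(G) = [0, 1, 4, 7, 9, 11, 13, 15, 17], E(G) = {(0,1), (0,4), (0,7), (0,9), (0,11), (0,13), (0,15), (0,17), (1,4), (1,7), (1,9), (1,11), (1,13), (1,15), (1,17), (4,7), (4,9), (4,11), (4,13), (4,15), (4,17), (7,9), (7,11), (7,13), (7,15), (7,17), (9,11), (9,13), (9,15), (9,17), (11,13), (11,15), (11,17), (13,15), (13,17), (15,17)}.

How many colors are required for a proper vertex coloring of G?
χ(G) = 9

Clique number ω(G) = 9 (lower bound: χ ≥ ω).
The clique on [0, 1, 4, 7, 9, 11, 13, 15, 17] has size 9, forcing χ ≥ 9, and the coloring below uses 9 colors, so χ(G) = 9.
A valid 9-coloring: color 1: [1]; color 2: [15]; color 3: [4]; color 4: [13]; color 5: [17]; color 6: [7]; color 7: [9]; color 8: [0]; color 9: [11].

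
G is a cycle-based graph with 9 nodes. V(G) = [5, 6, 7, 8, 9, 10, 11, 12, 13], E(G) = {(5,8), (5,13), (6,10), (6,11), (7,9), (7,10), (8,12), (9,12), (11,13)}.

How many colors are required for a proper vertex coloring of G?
Clique number ω(G) = 2 (lower bound: χ ≥ ω).
Odd cycle [11, 6, 10, 7, 9, 12, 8, 5, 13] needs 3 colors (χ ≥ 3).
The coloring below uses 3 colors, so χ(G) = 3.
A valid 3-coloring: color 1: [5, 9, 10, 11]; color 2: [6, 7, 12, 13]; color 3: [8].

χ(G) = 3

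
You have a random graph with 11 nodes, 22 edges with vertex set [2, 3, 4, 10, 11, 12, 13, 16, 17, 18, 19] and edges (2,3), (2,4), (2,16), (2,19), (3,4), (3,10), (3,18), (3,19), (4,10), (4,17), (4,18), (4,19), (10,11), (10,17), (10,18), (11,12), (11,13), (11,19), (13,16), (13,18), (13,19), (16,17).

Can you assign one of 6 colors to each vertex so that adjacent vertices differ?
Yes, G is 6-colorable

A valid 6-coloring: color 1: [4, 12, 13]; color 2: [10, 16, 19]; color 3: [3, 11, 17]; color 4: [2, 18].
(χ(G) = 4 ≤ 6.)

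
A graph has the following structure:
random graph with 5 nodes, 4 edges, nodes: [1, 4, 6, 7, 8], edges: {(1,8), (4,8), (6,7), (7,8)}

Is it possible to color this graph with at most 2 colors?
Yes, G is 2-colorable

A valid 2-coloring: color 1: [6, 8]; color 2: [1, 4, 7].
(χ(G) = 2 ≤ 2.)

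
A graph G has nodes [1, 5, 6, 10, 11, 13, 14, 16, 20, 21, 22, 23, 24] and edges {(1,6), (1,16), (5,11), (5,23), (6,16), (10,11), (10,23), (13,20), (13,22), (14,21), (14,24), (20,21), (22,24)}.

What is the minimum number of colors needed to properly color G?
Clique number ω(G) = 3 (lower bound: χ ≥ ω).
The clique on [1, 6, 16] has size 3, forcing χ ≥ 3, and the coloring below uses 3 colors, so χ(G) = 3.
A valid 3-coloring: color 1: [5, 6, 10, 13, 21, 24]; color 2: [1, 11, 14, 20, 22, 23]; color 3: [16].

χ(G) = 3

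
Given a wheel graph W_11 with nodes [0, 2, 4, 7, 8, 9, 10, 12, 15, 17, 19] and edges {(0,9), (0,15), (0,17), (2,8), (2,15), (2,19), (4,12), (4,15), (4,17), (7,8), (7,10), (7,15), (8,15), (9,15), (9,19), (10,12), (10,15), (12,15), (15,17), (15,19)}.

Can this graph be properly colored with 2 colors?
No, G is not 2-colorable

The clique on vertices [0, 15, 17] has size 3 > 2, so it alone needs 3 colors.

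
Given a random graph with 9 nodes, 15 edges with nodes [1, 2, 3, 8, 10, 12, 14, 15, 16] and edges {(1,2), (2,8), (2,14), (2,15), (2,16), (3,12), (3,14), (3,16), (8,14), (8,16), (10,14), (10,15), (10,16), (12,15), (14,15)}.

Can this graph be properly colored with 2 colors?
No, G is not 2-colorable

The clique on vertices [10, 14, 15] has size 3 > 2, so it alone needs 3 colors.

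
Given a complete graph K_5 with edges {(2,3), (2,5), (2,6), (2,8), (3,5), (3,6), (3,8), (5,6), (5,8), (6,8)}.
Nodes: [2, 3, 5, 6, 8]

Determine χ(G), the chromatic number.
χ(G) = 5

Clique number ω(G) = 5 (lower bound: χ ≥ ω).
The clique on [2, 3, 5, 6, 8] has size 5, forcing χ ≥ 5, and the coloring below uses 5 colors, so χ(G) = 5.
A valid 5-coloring: color 1: [5]; color 2: [3]; color 3: [2]; color 4: [6]; color 5: [8].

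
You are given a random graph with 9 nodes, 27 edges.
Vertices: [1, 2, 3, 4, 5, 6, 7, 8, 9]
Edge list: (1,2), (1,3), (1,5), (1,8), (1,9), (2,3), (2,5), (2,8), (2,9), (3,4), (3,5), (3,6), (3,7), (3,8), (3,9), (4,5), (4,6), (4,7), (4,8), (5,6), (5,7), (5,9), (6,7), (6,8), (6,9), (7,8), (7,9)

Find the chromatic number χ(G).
χ(G) = 5

Clique number ω(G) = 5 (lower bound: χ ≥ ω).
The clique on [3, 4, 6, 7, 8] has size 5, forcing χ ≥ 5, and the coloring below uses 5 colors, so χ(G) = 5.
A valid 5-coloring: color 1: [3]; color 2: [5, 8]; color 3: [1, 6]; color 4: [4, 9]; color 5: [2, 7].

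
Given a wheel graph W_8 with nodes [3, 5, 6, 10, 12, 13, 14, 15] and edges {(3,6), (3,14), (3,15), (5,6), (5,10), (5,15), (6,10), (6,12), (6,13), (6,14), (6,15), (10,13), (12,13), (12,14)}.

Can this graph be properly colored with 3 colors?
No, G is not 3-colorable

Odd cycle [15, 5, 10, 13, 12, 14, 3] needs 3 colors (χ ≥ 3).
Vertex 6 is adjacent to every vertex of [3, 5, 10, 12, 13, 14, 15], which already need 3 colors among themselves, so 6 needs a new color (χ ≥ 4).
Hence χ(G) ≥ 4 > 3, so no proper 3-coloring exists.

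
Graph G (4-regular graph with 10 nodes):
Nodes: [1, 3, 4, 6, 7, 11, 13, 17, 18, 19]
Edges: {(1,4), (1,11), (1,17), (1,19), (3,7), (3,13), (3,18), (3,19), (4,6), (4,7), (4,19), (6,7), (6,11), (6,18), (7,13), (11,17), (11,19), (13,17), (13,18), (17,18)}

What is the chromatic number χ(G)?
χ(G) = 4

Clique number ω(G) = 3 (lower bound: χ ≥ ω).
Suppose a proper 3-coloring c exists. The clique [1, 4, 19] takes 3 distinct colors; by symmetry let c(1) = 1, c(4) = 2, c(19) = 3.
- Vertex 11: neighbors [1, 19] already have colors [1, 3] ⇒ c(11) = 2.
- Vertex 17: neighbors [1, 11] already have colors [1, 2] ⇒ c(17) = 3.
- Vertex 3: neighbors [19] already have colors [3]; try each remaining color.
- Case c(3) = 1:
  - Vertex 7: neighbors [3, 4] already have colors [1, 2] ⇒ c(7) = 3.
  - Vertex 18: neighbors [3, 17] already have colors [1, 3] ⇒ c(18) = 2.
  - Vertex 13: neighbors [3, 18, 7] already have colors [1, 2, 3] — all 3 colors blocked. Contradiction.
- Case c(3) = 2:
  - Vertex 13: neighbors [3, 17] already have colors [2, 3] ⇒ c(13) = 1.
  - Vertex 18: neighbors [13, 3, 17] already have colors [1, 2, 3] — all 3 colors blocked. Contradiction.
Every case ends in a contradiction, so G has no proper 3-coloring (χ ≥ 4).
The coloring below uses 4 colors, so χ(G) = 4.
A valid 4-coloring: color 1: [4, 11, 18]; color 2: [7, 17, 19]; color 3: [1, 3, 6]; color 4: [13].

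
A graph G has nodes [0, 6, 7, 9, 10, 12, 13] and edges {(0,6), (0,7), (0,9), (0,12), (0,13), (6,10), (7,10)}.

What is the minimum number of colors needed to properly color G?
χ(G) = 2

Clique number ω(G) = 2 (lower bound: χ ≥ ω).
The graph is bipartite (no odd cycle), so 2 colors suffice: χ(G) = 2.
A valid 2-coloring: color 1: [0, 10]; color 2: [6, 7, 9, 12, 13].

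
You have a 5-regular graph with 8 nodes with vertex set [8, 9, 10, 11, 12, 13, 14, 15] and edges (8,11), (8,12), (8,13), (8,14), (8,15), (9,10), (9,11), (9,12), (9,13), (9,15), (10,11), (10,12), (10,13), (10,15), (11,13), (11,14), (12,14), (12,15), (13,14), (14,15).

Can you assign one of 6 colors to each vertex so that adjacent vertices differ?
A valid 6-coloring: color 1: [12, 13]; color 2: [11, 15]; color 3: [10, 14]; color 4: [8, 9].
(χ(G) = 4 ≤ 6.)

Yes, G is 6-colorable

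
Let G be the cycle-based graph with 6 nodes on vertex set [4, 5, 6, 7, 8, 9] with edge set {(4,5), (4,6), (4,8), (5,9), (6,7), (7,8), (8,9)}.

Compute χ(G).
Clique number ω(G) = 2 (lower bound: χ ≥ ω).
The graph is bipartite (no odd cycle), so 2 colors suffice: χ(G) = 2.
A valid 2-coloring: color 1: [5, 6, 8]; color 2: [4, 7, 9].

χ(G) = 2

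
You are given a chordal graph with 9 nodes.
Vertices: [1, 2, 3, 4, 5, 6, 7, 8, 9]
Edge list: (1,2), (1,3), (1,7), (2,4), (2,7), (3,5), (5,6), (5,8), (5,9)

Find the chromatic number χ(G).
Clique number ω(G) = 3 (lower bound: χ ≥ ω).
The clique on [1, 2, 7] has size 3, forcing χ ≥ 3, and the coloring below uses 3 colors, so χ(G) = 3.
A valid 3-coloring: color 1: [1, 4, 5]; color 2: [2, 3, 6, 8, 9]; color 3: [7].

χ(G) = 3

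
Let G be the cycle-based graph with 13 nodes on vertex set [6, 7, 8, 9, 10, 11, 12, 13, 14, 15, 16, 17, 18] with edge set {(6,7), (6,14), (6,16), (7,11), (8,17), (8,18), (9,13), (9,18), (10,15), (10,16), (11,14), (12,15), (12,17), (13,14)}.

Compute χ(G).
χ(G) = 3

Clique number ω(G) = 2 (lower bound: χ ≥ ω).
Odd cycle [17, 12, 15, 10, 16, 6, 14, 13, 9, 18, 8] needs 3 colors (χ ≥ 3).
The coloring below uses 3 colors, so χ(G) = 3.
A valid 3-coloring: color 1: [6, 8, 10, 11, 12, 13]; color 2: [7, 14, 15, 16, 17, 18]; color 3: [9].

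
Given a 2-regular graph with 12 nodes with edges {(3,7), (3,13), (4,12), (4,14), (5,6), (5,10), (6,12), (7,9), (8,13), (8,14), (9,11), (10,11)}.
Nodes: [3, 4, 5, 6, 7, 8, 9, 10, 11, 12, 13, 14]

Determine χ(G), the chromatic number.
χ(G) = 2

Clique number ω(G) = 2 (lower bound: χ ≥ ω).
The graph is bipartite (no odd cycle), so 2 colors suffice: χ(G) = 2.
A valid 2-coloring: color 1: [5, 7, 11, 12, 13, 14]; color 2: [3, 4, 6, 8, 9, 10].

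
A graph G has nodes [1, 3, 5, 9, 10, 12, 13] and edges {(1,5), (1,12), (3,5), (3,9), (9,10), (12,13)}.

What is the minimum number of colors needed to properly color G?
χ(G) = 2

Clique number ω(G) = 2 (lower bound: χ ≥ ω).
The graph is bipartite (no odd cycle), so 2 colors suffice: χ(G) = 2.
A valid 2-coloring: color 1: [5, 9, 12]; color 2: [1, 3, 10, 13].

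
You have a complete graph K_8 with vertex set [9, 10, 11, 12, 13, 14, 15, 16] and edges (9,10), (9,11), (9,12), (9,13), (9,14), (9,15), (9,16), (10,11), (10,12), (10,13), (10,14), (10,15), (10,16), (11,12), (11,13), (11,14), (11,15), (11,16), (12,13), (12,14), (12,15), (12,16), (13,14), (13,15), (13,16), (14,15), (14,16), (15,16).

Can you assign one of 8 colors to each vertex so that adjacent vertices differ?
A valid 8-coloring: color 1: [13]; color 2: [10]; color 3: [15]; color 4: [11]; color 5: [16]; color 6: [14]; color 7: [12]; color 8: [9].
(χ(G) = 8 ≤ 8.)

Yes, G is 8-colorable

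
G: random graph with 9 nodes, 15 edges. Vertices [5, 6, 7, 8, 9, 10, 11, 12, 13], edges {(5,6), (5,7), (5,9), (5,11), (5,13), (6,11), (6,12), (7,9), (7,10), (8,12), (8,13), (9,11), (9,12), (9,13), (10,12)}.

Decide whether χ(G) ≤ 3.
Yes, G is 3-colorable

A valid 3-coloring: color 1: [6, 8, 9, 10]; color 2: [5, 12]; color 3: [7, 11, 13].
(χ(G) = 3 ≤ 3.)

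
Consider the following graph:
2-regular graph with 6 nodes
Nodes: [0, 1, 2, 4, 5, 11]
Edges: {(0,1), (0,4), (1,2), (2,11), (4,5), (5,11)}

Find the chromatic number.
Clique number ω(G) = 2 (lower bound: χ ≥ ω).
The graph is bipartite (no odd cycle), so 2 colors suffice: χ(G) = 2.
A valid 2-coloring: color 1: [1, 4, 11]; color 2: [0, 2, 5].

χ(G) = 2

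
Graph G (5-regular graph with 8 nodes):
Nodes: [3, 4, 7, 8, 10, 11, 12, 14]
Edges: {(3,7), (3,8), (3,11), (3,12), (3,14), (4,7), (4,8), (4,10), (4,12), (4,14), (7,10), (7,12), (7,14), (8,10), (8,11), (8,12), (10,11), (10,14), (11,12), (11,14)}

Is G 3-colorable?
The clique on vertices [4, 7, 10, 14] has size 4 > 3, so it alone needs 4 colors.

No, G is not 3-colorable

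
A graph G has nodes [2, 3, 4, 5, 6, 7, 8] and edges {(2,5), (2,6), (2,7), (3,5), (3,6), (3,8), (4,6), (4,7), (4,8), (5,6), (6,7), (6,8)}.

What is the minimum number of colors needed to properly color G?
χ(G) = 3

Clique number ω(G) = 3 (lower bound: χ ≥ ω).
The clique on [3, 6, 8] has size 3, forcing χ ≥ 3, and the coloring below uses 3 colors, so χ(G) = 3.
A valid 3-coloring: color 1: [6]; color 2: [5, 7, 8]; color 3: [2, 3, 4].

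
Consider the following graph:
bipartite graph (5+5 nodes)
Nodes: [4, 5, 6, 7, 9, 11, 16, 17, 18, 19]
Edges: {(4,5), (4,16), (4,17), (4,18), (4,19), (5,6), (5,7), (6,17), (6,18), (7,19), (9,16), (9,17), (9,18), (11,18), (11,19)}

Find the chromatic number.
Clique number ω(G) = 2 (lower bound: χ ≥ ω).
The graph is bipartite (no odd cycle), so 2 colors suffice: χ(G) = 2.
A valid 2-coloring: color 1: [4, 6, 7, 9, 11]; color 2: [5, 16, 17, 18, 19].

χ(G) = 2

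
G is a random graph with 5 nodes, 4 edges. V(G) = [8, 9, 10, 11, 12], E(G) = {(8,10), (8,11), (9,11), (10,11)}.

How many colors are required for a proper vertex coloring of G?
χ(G) = 3

Clique number ω(G) = 3 (lower bound: χ ≥ ω).
The clique on [8, 10, 11] has size 3, forcing χ ≥ 3, and the coloring below uses 3 colors, so χ(G) = 3.
A valid 3-coloring: color 1: [11, 12]; color 2: [9, 10]; color 3: [8].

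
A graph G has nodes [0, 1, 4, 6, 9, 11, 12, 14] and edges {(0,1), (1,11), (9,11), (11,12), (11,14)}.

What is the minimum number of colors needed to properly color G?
χ(G) = 2

Clique number ω(G) = 2 (lower bound: χ ≥ ω).
The graph is bipartite (no odd cycle), so 2 colors suffice: χ(G) = 2.
A valid 2-coloring: color 1: [0, 4, 6, 11]; color 2: [1, 9, 12, 14].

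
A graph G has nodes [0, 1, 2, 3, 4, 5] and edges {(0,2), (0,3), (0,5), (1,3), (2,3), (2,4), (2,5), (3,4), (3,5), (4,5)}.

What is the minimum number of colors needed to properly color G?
Clique number ω(G) = 4 (lower bound: χ ≥ ω).
The clique on [0, 2, 3, 5] has size 4, forcing χ ≥ 4, and the coloring below uses 4 colors, so χ(G) = 4.
A valid 4-coloring: color 1: [3]; color 2: [1, 2]; color 3: [5]; color 4: [0, 4].

χ(G) = 4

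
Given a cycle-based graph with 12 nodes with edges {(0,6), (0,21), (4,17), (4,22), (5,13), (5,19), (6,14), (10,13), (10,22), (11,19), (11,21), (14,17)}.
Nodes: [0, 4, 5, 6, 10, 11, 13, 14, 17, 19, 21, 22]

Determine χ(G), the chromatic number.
χ(G) = 2

Clique number ω(G) = 2 (lower bound: χ ≥ ω).
The graph is bipartite (no odd cycle), so 2 colors suffice: χ(G) = 2.
A valid 2-coloring: color 1: [0, 4, 5, 10, 11, 14]; color 2: [6, 13, 17, 19, 21, 22].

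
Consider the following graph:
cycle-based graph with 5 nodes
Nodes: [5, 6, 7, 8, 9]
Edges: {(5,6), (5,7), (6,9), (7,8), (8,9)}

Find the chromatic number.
Clique number ω(G) = 2 (lower bound: χ ≥ ω).
Odd cycle [7, 8, 9, 6, 5] needs 3 colors (χ ≥ 3).
The coloring below uses 3 colors, so χ(G) = 3.
A valid 3-coloring: color 1: [6, 7]; color 2: [5, 8]; color 3: [9].

χ(G) = 3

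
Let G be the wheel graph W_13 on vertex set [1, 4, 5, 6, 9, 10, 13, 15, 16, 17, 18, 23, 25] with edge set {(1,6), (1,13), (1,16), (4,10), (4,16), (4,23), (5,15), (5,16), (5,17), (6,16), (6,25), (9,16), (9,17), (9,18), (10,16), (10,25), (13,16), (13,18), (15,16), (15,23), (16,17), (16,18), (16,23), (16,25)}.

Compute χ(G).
Clique number ω(G) = 3 (lower bound: χ ≥ ω).
The clique on [1, 13, 16] has size 3, forcing χ ≥ 3, and the coloring below uses 3 colors, so χ(G) = 3.
A valid 3-coloring: color 1: [16]; color 2: [5, 6, 9, 10, 13, 23]; color 3: [1, 4, 15, 17, 18, 25].

χ(G) = 3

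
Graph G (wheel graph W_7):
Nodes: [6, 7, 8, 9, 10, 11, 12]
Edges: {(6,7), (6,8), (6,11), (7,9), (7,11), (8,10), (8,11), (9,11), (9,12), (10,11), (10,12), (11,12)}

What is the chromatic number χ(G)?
χ(G) = 3

Clique number ω(G) = 3 (lower bound: χ ≥ ω).
The clique on [9, 11, 12] has size 3, forcing χ ≥ 3, and the coloring below uses 3 colors, so χ(G) = 3.
A valid 3-coloring: color 1: [11]; color 2: [6, 9, 10]; color 3: [7, 8, 12].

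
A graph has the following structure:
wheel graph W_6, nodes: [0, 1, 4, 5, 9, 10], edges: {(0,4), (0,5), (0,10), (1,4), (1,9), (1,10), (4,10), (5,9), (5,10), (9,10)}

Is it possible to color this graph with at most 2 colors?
The clique on vertices [0, 4, 10] has size 3 > 2, so it alone needs 3 colors.

No, G is not 2-colorable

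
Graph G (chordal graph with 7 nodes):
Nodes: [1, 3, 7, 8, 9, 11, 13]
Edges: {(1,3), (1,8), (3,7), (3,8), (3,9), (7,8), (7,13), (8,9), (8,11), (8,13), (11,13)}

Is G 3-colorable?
Yes, G is 3-colorable

A valid 3-coloring: color 1: [8]; color 2: [3, 13]; color 3: [1, 7, 9, 11].
(χ(G) = 3 ≤ 3.)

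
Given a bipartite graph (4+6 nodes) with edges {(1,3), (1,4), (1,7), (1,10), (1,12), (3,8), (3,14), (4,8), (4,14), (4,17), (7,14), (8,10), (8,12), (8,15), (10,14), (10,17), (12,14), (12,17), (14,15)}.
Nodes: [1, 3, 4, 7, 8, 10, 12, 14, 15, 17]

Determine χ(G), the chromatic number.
Clique number ω(G) = 2 (lower bound: χ ≥ ω).
The graph is bipartite (no odd cycle), so 2 colors suffice: χ(G) = 2.
A valid 2-coloring: color 1: [1, 8, 14, 17]; color 2: [3, 4, 7, 10, 12, 15].

χ(G) = 2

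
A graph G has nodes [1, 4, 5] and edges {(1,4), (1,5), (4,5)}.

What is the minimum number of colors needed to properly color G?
χ(G) = 3

Clique number ω(G) = 3 (lower bound: χ ≥ ω).
The clique on [1, 4, 5] has size 3, forcing χ ≥ 3, and the coloring below uses 3 colors, so χ(G) = 3.
A valid 3-coloring: color 1: [4]; color 2: [1]; color 3: [5].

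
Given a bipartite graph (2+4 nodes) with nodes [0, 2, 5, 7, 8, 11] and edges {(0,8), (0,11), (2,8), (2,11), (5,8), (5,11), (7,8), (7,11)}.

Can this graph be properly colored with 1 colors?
No, G is not 1-colorable

Edge (0,8) forces its endpoints to differ, so 1 color is not enough.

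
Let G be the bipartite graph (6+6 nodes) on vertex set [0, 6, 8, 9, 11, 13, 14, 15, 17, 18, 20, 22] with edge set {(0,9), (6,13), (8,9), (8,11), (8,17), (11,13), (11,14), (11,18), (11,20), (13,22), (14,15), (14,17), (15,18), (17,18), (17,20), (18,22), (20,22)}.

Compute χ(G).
Clique number ω(G) = 2 (lower bound: χ ≥ ω).
The graph is bipartite (no odd cycle), so 2 colors suffice: χ(G) = 2.
A valid 2-coloring: color 1: [6, 9, 11, 15, 17, 22]; color 2: [0, 8, 13, 14, 18, 20].

χ(G) = 2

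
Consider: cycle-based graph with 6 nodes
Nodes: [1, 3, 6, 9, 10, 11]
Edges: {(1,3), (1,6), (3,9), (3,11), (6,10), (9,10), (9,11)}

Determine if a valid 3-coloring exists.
A valid 3-coloring: color 1: [3, 6]; color 2: [1, 9]; color 3: [10, 11].
(χ(G) = 3 ≤ 3.)

Yes, G is 3-colorable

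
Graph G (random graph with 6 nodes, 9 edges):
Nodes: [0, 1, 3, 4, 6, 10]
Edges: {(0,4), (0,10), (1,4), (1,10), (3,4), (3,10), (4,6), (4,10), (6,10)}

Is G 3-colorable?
Yes, G is 3-colorable

A valid 3-coloring: color 1: [10]; color 2: [4]; color 3: [0, 1, 3, 6].
(χ(G) = 3 ≤ 3.)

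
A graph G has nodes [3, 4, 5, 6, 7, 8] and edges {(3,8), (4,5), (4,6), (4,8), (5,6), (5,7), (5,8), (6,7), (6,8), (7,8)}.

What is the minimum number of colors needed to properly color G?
Clique number ω(G) = 4 (lower bound: χ ≥ ω).
The clique on [4, 5, 6, 8] has size 4, forcing χ ≥ 4, and the coloring below uses 4 colors, so χ(G) = 4.
A valid 4-coloring: color 1: [8]; color 2: [3, 6]; color 3: [5]; color 4: [4, 7].

χ(G) = 4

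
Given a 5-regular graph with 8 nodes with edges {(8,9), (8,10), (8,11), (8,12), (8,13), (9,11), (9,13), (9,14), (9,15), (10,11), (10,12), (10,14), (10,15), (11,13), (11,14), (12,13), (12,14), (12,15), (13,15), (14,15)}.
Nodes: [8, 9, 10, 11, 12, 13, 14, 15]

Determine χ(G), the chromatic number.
Clique number ω(G) = 4 (lower bound: χ ≥ ω).
The clique on [8, 9, 11, 13] has size 4, forcing χ ≥ 4, and the coloring below uses 4 colors, so χ(G) = 4.
A valid 4-coloring: color 1: [8, 15]; color 2: [13, 14]; color 3: [9, 10]; color 4: [11, 12].

χ(G) = 4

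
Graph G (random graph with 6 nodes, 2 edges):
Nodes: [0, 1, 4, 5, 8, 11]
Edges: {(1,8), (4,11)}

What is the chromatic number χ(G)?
χ(G) = 2

Clique number ω(G) = 2 (lower bound: χ ≥ ω).
The graph is bipartite (no odd cycle), so 2 colors suffice: χ(G) = 2.
A valid 2-coloring: color 1: [0, 1, 4, 5]; color 2: [8, 11].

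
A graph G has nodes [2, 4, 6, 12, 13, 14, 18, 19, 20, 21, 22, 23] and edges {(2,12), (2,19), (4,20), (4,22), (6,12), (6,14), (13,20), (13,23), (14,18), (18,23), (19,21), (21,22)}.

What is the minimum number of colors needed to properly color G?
χ(G) = 2

Clique number ω(G) = 2 (lower bound: χ ≥ ω).
The graph is bipartite (no odd cycle), so 2 colors suffice: χ(G) = 2.
A valid 2-coloring: color 1: [2, 4, 6, 13, 18, 21]; color 2: [12, 14, 19, 20, 22, 23].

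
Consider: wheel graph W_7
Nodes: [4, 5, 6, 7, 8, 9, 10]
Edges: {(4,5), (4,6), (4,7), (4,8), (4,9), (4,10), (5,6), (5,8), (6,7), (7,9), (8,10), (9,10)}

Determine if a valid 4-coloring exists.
A valid 4-coloring: color 1: [4]; color 2: [5, 7, 10]; color 3: [6, 8, 9].
(χ(G) = 3 ≤ 4.)

Yes, G is 4-colorable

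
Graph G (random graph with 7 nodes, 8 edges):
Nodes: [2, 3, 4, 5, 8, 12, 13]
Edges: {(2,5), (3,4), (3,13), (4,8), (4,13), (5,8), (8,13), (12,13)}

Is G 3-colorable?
Yes, G is 3-colorable

A valid 3-coloring: color 1: [5, 13]; color 2: [2, 3, 8, 12]; color 3: [4].
(χ(G) = 3 ≤ 3.)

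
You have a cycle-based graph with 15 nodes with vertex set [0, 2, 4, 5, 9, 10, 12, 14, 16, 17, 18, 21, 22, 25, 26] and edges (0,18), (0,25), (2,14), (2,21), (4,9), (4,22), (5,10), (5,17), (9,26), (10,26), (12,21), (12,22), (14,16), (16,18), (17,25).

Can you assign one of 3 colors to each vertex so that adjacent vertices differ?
A valid 3-coloring: color 1: [0, 9, 10, 16, 17, 21, 22]; color 2: [2, 4, 5, 12, 18, 25, 26]; color 3: [14].
(χ(G) = 3 ≤ 3.)

Yes, G is 3-colorable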